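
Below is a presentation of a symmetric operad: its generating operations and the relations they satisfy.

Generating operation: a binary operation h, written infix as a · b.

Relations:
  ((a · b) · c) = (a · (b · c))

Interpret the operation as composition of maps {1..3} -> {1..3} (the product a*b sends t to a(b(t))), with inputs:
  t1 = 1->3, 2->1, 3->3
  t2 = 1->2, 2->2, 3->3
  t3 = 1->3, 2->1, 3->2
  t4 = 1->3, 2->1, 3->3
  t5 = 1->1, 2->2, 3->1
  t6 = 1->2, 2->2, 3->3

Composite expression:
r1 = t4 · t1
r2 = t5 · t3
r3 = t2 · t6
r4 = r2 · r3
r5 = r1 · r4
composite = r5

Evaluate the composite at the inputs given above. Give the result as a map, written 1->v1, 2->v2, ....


1->3, 2->3, 3->3


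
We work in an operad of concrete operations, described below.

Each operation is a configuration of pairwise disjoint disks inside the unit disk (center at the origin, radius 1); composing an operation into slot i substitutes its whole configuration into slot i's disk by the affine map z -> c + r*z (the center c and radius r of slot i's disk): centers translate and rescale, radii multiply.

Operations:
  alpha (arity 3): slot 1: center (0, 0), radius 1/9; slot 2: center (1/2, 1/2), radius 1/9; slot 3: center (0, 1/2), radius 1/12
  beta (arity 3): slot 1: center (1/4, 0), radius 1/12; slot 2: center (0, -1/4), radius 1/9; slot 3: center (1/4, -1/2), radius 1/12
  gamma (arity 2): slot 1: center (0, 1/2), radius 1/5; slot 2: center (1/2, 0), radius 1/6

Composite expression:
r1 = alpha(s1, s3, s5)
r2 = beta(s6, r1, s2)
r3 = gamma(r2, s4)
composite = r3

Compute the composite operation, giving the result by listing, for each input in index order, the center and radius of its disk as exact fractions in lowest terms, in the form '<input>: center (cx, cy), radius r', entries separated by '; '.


Only the slot chain above each s matters under gamma; compose those maps.
for s6, the 2-step affine chain lands on center (1/20, 1/2), radius 1/60
for s1, the 3-step affine chain lands on center (0, 9/20), radius 1/405
for s3, the 3-step affine chain lands on center (1/90, 83/180), radius 1/405
for s5, the 3-step affine chain lands on center (0, 83/180), radius 1/540
for s2, the 2-step affine chain lands on center (1/20, 2/5), radius 1/60
for s4, the 1-step affine chain lands on center (1/2, 0), radius 1/6

s1: center (0, 9/20), radius 1/405; s2: center (1/20, 2/5), radius 1/60; s3: center (1/90, 83/180), radius 1/405; s4: center (1/2, 0), radius 1/6; s5: center (0, 83/180), radius 1/540; s6: center (1/20, 1/2), radius 1/60


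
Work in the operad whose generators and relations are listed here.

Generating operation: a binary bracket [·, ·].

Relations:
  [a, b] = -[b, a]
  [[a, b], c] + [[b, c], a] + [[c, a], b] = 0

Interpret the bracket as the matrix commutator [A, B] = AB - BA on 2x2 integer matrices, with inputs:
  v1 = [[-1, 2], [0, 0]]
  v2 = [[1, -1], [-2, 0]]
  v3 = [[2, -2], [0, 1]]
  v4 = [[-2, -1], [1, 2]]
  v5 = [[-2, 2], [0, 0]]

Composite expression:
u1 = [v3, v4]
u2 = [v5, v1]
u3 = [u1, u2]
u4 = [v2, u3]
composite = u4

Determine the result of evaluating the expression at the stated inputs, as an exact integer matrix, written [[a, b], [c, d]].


[[16, 4], [8, -16]]

[v3, v4] = [[-2, -9], [-1, 2]]
[v5, v1] = [[0, -2], [0, 0]]
[[v3, v4], [v5, v1]] = [[-2, 8], [0, 2]]
[v2, [[v3, v4], [v5, v1]]] = [[16, 4], [8, -16]]


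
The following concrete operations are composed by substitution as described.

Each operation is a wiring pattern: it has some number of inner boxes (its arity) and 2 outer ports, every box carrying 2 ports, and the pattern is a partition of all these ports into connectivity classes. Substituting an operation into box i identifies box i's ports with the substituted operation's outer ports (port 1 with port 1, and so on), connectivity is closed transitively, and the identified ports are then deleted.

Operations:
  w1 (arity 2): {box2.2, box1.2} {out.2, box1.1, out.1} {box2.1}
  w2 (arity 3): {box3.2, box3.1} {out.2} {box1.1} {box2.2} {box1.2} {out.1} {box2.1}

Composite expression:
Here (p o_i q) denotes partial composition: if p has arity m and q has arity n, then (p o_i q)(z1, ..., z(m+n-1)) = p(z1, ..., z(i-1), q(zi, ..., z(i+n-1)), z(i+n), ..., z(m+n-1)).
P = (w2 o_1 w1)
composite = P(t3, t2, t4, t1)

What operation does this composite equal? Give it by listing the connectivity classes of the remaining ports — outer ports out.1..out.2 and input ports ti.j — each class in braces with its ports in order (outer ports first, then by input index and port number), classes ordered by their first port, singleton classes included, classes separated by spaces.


After gluing at w2, chains via deleted ports link the t-ports.
composing w1 on (t3, t2), with out.j its own outer ports: {out.1, out.2, t3.1} {t2.1} {t2.2, t3.2}
composing w2 on (t3, t2, t4, t1), with out.j its own outer ports: {out.1} {out.2} {t1.1, t1.2} {t2.1} {t2.2, t3.2} {t3.1} {t4.1} {t4.2}

{out.1} {out.2} {t1.1, t1.2} {t2.1} {t2.2, t3.2} {t3.1} {t4.1} {t4.2}


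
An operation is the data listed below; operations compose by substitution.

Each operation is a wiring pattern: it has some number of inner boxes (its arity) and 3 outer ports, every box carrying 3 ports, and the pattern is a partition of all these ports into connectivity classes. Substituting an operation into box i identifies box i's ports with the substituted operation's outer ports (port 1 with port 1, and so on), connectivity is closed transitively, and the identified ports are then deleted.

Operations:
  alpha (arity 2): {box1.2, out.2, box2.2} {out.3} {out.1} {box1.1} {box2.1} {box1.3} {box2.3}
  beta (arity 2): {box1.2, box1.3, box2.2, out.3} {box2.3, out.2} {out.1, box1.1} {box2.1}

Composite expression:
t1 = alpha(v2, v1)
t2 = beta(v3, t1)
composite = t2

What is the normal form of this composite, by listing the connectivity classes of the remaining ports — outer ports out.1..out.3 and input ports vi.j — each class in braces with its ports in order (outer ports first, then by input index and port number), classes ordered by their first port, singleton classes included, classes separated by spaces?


Reachability decides: close wires over beta-identified ports.
composing alpha on (v2, v1), with out.j its own outer ports: {out.1} {out.2, v1.2, v2.2} {out.3} {v1.1} {v1.3} {v2.1} {v2.3}
composing beta on (v3, v2, v1), with out.j its own outer ports: {out.1, v3.1} {out.2} {out.3, v1.2, v2.2, v3.2, v3.3} {v1.1} {v1.3} {v2.1} {v2.3}

{out.1, v3.1} {out.2} {out.3, v1.2, v2.2, v3.2, v3.3} {v1.1} {v1.3} {v2.1} {v2.3}


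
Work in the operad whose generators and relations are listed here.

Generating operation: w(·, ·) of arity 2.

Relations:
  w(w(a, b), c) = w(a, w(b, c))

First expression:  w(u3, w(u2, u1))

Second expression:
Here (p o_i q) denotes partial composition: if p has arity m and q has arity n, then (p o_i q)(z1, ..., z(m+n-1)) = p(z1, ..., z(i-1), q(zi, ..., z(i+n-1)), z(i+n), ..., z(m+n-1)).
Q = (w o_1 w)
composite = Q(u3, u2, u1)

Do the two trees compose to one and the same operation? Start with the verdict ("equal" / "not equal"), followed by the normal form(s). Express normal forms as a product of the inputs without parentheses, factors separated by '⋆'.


equal — both sides give u3 ⋆ u2 ⋆ u1

The first expression, normalized: u3 ⋆ u2 ⋆ u1
The second expression, normalized: u3 ⋆ u2 ⋆ u1
Identical normal forms: equal.


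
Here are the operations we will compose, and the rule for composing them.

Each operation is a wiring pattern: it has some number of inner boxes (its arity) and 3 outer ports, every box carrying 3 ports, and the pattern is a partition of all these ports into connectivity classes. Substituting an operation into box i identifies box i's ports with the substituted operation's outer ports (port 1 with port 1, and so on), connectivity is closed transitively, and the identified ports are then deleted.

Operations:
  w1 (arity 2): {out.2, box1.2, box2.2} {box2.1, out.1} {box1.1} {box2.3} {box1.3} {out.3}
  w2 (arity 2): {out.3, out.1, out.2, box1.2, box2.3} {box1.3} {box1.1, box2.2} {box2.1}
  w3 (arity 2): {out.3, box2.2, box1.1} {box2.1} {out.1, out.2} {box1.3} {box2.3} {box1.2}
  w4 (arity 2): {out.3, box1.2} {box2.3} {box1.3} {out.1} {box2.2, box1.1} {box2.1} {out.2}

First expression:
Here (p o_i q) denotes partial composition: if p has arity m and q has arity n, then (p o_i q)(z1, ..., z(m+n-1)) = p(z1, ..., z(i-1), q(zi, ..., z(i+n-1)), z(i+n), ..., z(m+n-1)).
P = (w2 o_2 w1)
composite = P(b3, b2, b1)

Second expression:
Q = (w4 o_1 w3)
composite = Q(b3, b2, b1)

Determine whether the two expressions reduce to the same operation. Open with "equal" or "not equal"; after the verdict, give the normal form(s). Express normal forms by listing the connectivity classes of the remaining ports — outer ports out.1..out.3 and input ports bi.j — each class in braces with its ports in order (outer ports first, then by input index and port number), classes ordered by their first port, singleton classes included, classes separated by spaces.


not equal — first {out.1, out.2, out.3, b3.2} {b1.1} {b1.2, b2.2, b3.1} {b1.3} {b2.1} {b2.3} {b3.3}, second {out.1} {out.2} {out.3, b1.2} {b1.1} {b1.3} {b2.1} {b2.2, b3.1} {b2.3} {b3.2} {b3.3}

The first composite normalizes to {out.1, out.2, out.3, b3.2} {b1.1} {b1.2, b2.2, b3.1} {b1.3} {b2.1} {b2.3} {b3.3}
The second composite normalizes to {out.1} {out.2} {out.3, b1.2} {b1.1} {b1.3} {b2.1} {b2.2, b3.1} {b2.3} {b3.2} {b3.3}
Different reductions; not equal.


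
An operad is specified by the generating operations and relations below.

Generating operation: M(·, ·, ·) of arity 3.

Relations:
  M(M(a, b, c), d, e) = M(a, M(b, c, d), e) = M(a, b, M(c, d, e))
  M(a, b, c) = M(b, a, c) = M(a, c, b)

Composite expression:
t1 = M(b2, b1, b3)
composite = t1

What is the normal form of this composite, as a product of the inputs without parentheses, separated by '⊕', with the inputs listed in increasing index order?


b1 ⊕ b2 ⊕ b3

Shape and order are irrelevant to M; the b-input set decides.
M(b2, b1, b3) linearizes to b2 ⊕ b1 ⊕ b3
the factors in increasing index order: b1 ⊕ b2 ⊕ b3


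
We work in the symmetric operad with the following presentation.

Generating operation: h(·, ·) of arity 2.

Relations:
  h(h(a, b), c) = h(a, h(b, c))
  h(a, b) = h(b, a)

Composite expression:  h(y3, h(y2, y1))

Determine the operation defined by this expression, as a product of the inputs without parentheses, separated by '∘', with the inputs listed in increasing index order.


y1 ∘ y2 ∘ y3

Any arrangement under h is one operation, so sort the y-inputs.
h(y2, y1) spells out as y2 ∘ y1
h(y3, h(y2, y1)) spells out as y3 ∘ y2 ∘ y1
reordering the factors by index: y1 ∘ y2 ∘ y3


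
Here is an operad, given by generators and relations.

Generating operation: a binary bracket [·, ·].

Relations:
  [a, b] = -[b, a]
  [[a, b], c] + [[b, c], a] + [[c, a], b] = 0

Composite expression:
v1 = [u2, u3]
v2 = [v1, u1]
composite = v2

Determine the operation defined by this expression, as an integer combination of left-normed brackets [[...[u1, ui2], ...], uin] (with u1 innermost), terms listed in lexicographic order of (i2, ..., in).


-[[u1, u2], u3] + [[u1, u3], u2]

Left-normed coefficients sit on the u1-initial expansion words.
Composite bracket: [[u2, u3], u1]
The bracket unfolds into 4 signed words via [a, b] = ab - ba (2^2 = 4).
Keep just the words that open with u1:
  from u1u2u3, sign -1: term -[[u1, u2], u3]
  from u1u3u2, sign +1: term +[[u1, u3], u2]


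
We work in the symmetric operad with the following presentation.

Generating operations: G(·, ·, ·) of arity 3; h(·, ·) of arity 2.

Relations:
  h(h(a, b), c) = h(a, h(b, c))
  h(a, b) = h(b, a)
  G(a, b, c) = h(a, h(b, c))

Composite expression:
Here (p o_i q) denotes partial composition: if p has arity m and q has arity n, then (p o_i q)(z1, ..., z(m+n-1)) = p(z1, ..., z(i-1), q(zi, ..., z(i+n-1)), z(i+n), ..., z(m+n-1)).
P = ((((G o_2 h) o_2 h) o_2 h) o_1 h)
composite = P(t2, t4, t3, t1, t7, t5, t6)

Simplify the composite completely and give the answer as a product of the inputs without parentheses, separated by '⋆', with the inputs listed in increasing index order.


t1 ⋆ t2 ⋆ t3 ⋆ t4 ⋆ t5 ⋆ t6 ⋆ t7

With G associative and commutative, the t-input set is all that matters.
h(t2, t4) flattens to t2 ⋆ t4
h(t3, t1) flattens to t3 ⋆ t1
h(h(t3, t1), t7) flattens to t3 ⋆ t1 ⋆ t7
h(h(h(t3, t1), t7), t5) flattens to t3 ⋆ t1 ⋆ t7 ⋆ t5
G(h(t2, t4), h(h(h(t3, t1), t7), t5), t6) flattens to t2 ⋆ t4 ⋆ t3 ⋆ t1 ⋆ t7 ⋆ t5 ⋆ t6
putting the inputs in ascending order: t1 ⋆ t2 ⋆ t3 ⋆ t4 ⋆ t5 ⋆ t6 ⋆ t7


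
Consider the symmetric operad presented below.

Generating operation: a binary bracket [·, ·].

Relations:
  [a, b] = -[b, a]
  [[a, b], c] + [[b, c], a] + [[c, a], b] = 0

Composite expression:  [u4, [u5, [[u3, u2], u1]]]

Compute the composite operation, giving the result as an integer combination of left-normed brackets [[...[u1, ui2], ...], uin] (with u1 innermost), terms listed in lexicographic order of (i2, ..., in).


A multilinear Lie element is pinned by u1-initial words (u1 innermost).
Composite bracket: [u4, [u5, [[u3, u2], u1]]]
Applying ab - ba throughout gives 16 signed words (2^4 = 16).
Coefficients come from the u1-initial words:
  from u1u2u3u5u4, sign +1: term +[[[[u1, u2], u3], u5], u4]
  from u1u3u2u5u4, sign -1: term -[[[[u1, u3], u2], u5], u4]

[[[[u1, u2], u3], u5], u4] - [[[[u1, u3], u2], u5], u4]


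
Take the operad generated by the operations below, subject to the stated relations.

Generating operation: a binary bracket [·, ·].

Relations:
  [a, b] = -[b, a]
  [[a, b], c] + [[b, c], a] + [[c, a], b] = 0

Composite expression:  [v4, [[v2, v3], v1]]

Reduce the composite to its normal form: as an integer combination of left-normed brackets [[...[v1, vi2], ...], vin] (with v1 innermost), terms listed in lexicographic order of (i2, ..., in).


Left-normed coefficients sit on the v1-initial expansion words.
Composite bracket: [v4, [[v2, v3], v1]]
The bracket unfolds into 8 signed words via [a, b] = ab - ba (2^3 = 8).
Only words starting with v1 matter:
  the word v1v2v3v4 carries sign +1 and contributes +[[[v1, v2], v3], v4]
  the word v1v3v2v4 carries sign -1 and contributes -[[[v1, v3], v2], v4]

[[[v1, v2], v3], v4] - [[[v1, v3], v2], v4]


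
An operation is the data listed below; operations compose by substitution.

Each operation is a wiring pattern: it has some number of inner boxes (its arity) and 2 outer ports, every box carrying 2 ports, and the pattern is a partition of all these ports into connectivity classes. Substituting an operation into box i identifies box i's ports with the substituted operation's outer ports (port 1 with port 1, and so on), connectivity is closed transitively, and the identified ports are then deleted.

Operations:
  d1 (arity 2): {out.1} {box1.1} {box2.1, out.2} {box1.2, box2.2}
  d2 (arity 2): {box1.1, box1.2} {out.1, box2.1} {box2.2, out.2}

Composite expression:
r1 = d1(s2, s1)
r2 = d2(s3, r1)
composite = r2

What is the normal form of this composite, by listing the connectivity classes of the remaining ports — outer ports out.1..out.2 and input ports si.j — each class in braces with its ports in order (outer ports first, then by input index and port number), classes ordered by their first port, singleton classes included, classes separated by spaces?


{out.1} {out.2, s1.1} {s1.2, s2.2} {s2.1} {s3.1, s3.2}

Connectivity passes through glued d2-boundaries; trace each wire chain.
the subtree at d1 composes to {out.1} {out.2, s1.1} {s1.2, s2.2} {s2.1} on (s2, s1); out.j = own outer ports
the subtree at d2 composes to {out.1} {out.2, s1.1} {s1.2, s2.2} {s2.1} {s3.1, s3.2} on (s3, s2, s1); out.j = own outer ports


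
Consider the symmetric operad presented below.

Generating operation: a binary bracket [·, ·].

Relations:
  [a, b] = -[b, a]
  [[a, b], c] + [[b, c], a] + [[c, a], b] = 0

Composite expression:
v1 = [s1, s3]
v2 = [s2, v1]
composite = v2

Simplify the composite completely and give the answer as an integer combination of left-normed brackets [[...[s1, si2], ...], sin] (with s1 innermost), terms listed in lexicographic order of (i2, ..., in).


Left-normed coefficients sit on the s1-initial expansion words.
Composite bracket: [s2, [s1, s3]]
Applying ab - ba throughout gives 4 signed words (2^2 = 4).
Only words starting with s1 matter:
  s1s3s2 appears with sign -1, giving the term -[[s1, s3], s2]

-[[s1, s3], s2]


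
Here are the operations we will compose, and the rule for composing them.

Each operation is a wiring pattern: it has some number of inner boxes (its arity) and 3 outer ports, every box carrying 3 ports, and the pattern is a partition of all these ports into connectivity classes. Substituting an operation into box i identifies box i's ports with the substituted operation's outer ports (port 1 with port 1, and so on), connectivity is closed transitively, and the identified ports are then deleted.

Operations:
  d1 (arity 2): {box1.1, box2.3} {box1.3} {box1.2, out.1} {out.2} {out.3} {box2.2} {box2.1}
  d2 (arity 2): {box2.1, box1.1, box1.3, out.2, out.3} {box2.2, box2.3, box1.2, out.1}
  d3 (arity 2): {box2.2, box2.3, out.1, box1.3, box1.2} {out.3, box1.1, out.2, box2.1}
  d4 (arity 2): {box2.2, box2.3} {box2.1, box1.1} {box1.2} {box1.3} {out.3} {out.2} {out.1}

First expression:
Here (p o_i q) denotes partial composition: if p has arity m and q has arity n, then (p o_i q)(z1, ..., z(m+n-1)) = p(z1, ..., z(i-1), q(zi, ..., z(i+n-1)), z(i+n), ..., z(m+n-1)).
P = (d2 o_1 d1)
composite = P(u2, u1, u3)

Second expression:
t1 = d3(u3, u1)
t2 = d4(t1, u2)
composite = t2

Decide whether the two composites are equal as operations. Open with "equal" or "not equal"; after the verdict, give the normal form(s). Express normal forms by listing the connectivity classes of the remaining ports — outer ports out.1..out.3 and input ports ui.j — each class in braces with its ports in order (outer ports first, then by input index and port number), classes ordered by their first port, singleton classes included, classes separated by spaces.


The first expression, normalized: {out.1, u3.2, u3.3} {out.2, out.3, u2.2, u3.1} {u1.1} {u1.2} {u1.3, u2.1} {u2.3}
The second expression, normalized: {out.1} {out.2} {out.3} {u1.1, u3.1} {u1.2, u1.3, u2.1, u3.2, u3.3} {u2.2, u2.3}
No match — not equal.

not equal — first {out.1, u3.2, u3.3} {out.2, out.3, u2.2, u3.1} {u1.1} {u1.2} {u1.3, u2.1} {u2.3}, second {out.1} {out.2} {out.3} {u1.1, u3.1} {u1.2, u1.3, u2.1, u3.2, u3.3} {u2.2, u2.3}


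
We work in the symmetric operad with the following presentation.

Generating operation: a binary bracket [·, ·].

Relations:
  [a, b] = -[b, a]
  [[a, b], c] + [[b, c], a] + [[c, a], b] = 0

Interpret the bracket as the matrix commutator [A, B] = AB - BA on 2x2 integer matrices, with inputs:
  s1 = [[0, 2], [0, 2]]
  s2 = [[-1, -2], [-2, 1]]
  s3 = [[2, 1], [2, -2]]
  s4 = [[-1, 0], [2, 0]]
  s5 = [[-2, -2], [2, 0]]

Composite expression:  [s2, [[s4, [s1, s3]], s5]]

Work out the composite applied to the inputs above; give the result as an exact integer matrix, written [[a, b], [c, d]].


[[120, 360], [-480, -120]]

[s1, s3] = [[4, -10], [4, -4]]
[s4, [s1, s3]] = [[20, 10], [20, -20]]
[[s4, [s1, s3]], s5] = [[60, -60], [-120, -60]]
[s2, [[s4, [s1, s3]], s5]] = [[120, 360], [-480, -120]]


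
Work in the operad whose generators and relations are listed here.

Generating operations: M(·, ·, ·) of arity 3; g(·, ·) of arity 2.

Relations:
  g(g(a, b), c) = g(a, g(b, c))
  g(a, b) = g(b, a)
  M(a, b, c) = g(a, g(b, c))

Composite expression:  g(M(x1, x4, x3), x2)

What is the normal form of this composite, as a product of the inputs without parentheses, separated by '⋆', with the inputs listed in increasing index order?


Reordering under g is free, so list the x-inputs canonically.
M(x1, x4, x3) spells out as x1 ⋆ x4 ⋆ x3
g(M(x1, x4, x3), x2) spells out as x1 ⋆ x4 ⋆ x3 ⋆ x2
rearranged into index order: x1 ⋆ x2 ⋆ x3 ⋆ x4

x1 ⋆ x2 ⋆ x3 ⋆ x4


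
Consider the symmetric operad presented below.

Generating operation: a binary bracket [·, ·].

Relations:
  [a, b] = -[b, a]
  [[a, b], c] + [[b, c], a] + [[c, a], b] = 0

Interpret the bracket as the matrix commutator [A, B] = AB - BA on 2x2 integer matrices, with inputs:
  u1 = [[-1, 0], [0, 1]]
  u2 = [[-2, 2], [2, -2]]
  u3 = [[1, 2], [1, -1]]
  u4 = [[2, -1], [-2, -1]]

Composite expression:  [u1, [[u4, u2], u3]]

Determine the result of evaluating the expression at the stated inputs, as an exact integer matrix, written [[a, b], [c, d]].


[[0, 8], [-32, 0]]


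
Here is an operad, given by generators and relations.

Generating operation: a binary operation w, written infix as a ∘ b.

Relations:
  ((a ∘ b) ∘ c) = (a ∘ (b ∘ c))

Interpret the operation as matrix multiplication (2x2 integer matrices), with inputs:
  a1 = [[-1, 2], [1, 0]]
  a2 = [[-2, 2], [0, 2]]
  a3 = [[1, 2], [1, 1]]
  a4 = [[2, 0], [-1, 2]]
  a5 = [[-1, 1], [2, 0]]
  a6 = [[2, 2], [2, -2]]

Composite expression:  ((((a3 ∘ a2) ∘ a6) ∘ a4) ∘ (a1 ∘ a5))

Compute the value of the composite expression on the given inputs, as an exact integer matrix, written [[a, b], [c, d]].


[[192, -64], [124, -44]]


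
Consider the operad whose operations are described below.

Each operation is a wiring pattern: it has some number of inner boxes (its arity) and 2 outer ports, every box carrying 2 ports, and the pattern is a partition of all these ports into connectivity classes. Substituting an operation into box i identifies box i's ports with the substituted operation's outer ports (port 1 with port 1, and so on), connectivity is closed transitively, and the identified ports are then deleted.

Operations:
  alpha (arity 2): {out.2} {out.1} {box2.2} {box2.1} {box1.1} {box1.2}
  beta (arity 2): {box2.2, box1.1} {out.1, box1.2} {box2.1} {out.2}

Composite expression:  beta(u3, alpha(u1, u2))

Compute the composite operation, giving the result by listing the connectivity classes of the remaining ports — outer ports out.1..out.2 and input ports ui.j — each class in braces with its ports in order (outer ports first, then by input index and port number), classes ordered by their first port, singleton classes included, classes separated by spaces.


{out.1, u3.2} {out.2} {u1.1} {u1.2} {u2.1} {u2.2} {u3.1}

After gluing at beta, chains via deleted ports link the u-ports.
stage alpha: inputs (u1, u2), connectivity {out.1} {out.2} {u1.1} {u1.2} {u2.1} {u2.2}, out.j its boundary
stage beta: inputs (u3, u1, u2), connectivity {out.1, u3.2} {out.2} {u1.1} {u1.2} {u2.1} {u2.2} {u3.1}, out.j its boundary


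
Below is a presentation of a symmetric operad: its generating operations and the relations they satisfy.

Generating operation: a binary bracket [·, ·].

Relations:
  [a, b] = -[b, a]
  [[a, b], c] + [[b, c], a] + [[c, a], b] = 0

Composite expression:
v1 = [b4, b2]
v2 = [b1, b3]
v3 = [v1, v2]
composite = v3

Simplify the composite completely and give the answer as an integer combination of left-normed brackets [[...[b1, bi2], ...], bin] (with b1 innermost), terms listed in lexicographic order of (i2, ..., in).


[[[b1, b3], b2], b4] - [[[b1, b3], b4], b2]

Left-normed coefficients sit on the b1-initial expansion words.
Composite bracket: [[b4, b2], [b1, b3]]
Full expansion: 8 signed words from ab - ba (2^3 = 8).
The b1-initial words carry the normal form:
  b1b3b2b4 appears with sign +1, giving the term +[[[b1, b3], b2], b4]
  b1b3b4b2 appears with sign -1, giving the term -[[[b1, b3], b4], b2]


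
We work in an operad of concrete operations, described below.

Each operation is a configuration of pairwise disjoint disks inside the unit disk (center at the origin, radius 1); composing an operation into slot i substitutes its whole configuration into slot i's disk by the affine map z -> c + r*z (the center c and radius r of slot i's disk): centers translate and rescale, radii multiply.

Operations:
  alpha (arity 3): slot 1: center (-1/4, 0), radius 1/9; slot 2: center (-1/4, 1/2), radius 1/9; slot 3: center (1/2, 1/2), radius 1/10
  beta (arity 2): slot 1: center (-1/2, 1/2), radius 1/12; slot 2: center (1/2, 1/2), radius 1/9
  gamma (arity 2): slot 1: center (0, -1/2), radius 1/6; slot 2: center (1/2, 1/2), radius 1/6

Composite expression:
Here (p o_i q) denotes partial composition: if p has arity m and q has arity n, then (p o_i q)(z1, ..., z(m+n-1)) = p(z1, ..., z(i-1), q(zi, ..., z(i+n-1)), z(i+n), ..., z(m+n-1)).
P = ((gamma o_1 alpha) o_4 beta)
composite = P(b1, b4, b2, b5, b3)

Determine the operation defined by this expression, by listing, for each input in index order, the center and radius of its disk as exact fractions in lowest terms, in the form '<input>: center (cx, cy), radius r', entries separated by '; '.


b1: center (-1/24, -1/2), radius 1/54; b2: center (1/12, -5/12), radius 1/60; b3: center (7/12, 7/12), radius 1/54; b4: center (-1/24, -5/12), radius 1/54; b5: center (5/12, 7/12), radius 1/72


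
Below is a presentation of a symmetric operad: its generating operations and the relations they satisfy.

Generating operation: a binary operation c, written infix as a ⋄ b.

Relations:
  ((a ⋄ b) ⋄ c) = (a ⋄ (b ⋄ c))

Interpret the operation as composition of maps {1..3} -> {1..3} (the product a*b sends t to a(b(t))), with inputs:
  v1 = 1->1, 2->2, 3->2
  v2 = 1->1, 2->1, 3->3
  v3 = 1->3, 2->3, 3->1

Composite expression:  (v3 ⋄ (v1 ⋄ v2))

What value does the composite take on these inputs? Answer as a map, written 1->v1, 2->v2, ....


1->3, 2->3, 3->3

(v1 ⋄ v2) = 1->1, 2->1, 3->2
(v3 ⋄ (v1 ⋄ v2)) = 1->3, 2->3, 3->3


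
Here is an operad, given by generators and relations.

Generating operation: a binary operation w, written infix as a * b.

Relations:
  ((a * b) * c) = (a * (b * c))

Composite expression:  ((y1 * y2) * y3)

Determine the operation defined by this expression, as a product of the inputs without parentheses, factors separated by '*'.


y1 * y2 * y3

The w-tree's shape is irrelevant; the y-reading-order decides.
(y1 * y2) spells out as y1 * y2
((y1 * y2) * y3) spells out as y1 * y2 * y3


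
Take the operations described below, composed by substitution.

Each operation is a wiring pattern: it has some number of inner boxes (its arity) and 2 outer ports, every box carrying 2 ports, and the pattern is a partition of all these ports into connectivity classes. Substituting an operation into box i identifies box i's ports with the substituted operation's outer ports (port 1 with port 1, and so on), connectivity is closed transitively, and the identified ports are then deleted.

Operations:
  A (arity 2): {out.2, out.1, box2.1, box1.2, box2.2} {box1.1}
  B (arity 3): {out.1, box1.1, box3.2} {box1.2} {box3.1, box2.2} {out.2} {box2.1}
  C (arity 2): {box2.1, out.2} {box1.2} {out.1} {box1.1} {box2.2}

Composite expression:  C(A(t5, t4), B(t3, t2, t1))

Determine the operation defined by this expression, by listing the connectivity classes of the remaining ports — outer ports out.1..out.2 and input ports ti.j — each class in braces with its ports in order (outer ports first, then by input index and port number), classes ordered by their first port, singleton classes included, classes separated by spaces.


{out.1} {out.2, t1.2, t3.1} {t1.1, t2.2} {t2.1} {t3.2} {t4.1, t4.2, t5.2} {t5.1}

Substituting into C glues patterns; closure does the rest.
stage A: inputs (t5, t4), connectivity {out.1, out.2, t4.1, t4.2, t5.2} {t5.1}, out.j its boundary
stage B: inputs (t3, t2, t1), connectivity {out.1, t1.2, t3.1} {out.2} {t1.1, t2.2} {t2.1} {t3.2}, out.j its boundary
stage C: inputs (t5, t4, t3, t2, t1), connectivity {out.1} {out.2, t1.2, t3.1} {t1.1, t2.2} {t2.1} {t3.2} {t4.1, t4.2, t5.2} {t5.1}, out.j its boundary


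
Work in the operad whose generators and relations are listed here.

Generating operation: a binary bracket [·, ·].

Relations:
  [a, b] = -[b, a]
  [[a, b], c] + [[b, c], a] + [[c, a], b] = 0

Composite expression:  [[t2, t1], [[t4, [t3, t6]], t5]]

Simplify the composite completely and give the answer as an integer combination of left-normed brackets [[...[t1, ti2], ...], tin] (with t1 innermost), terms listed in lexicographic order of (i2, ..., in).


[[[[[t1, t2], t3], t6], t4], t5] - [[[[[t1, t2], t4], t3], t6], t5] + [[[[[t1, t2], t4], t6], t3], t5] - [[[[[t1, t2], t5], t3], t6], t4] + [[[[[t1, t2], t5], t4], t3], t6] - [[[[[t1, t2], t5], t4], t6], t3] + [[[[[t1, t2], t5], t6], t3], t4] - [[[[[t1, t2], t6], t3], t4], t5]

A multilinear Lie element is pinned by t1-initial words (t1 innermost).
Composite bracket: [[t2, t1], [[t4, [t3, t6]], t5]]
Each bracket splits as ab - ba, giving 32 signed words (2^5 = 32).
Collect the words opening with t1:
  sign of t1t2t3t6t4t5 is +1, so it contributes +[[[[[t1, t2], t3], t6], t4], t5]
  sign of t1t2t4t3t6t5 is -1, so it contributes -[[[[[t1, t2], t4], t3], t6], t5]
  sign of t1t2t4t6t3t5 is +1, so it contributes +[[[[[t1, t2], t4], t6], t3], t5]
  sign of t1t2t5t3t6t4 is -1, so it contributes -[[[[[t1, t2], t5], t3], t6], t4]
  sign of t1t2t5t4t3t6 is +1, so it contributes +[[[[[t1, t2], t5], t4], t3], t6]
  sign of t1t2t5t4t6t3 is -1, so it contributes -[[[[[t1, t2], t5], t4], t6], t3]
  sign of t1t2t5t6t3t4 is +1, so it contributes +[[[[[t1, t2], t5], t6], t3], t4]
  sign of t1t2t6t3t4t5 is -1, so it contributes -[[[[[t1, t2], t6], t3], t4], t5]


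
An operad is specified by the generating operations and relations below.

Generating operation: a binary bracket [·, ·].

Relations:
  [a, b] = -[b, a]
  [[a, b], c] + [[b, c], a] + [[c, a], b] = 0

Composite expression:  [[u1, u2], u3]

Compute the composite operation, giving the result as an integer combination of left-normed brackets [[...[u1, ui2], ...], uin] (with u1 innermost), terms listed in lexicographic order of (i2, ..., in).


[[u1, u2], u3]

A multilinear Lie element is pinned by u1-initial words (u1 innermost).
Composite bracket: [[u1, u2], u3]
Under [a, b] = ab - ba we get 4 signed associative words (2^2 = 4).
Only words starting with u1 matter:
  sign of u1u2u3 is +1, so it contributes +[[u1, u2], u3]


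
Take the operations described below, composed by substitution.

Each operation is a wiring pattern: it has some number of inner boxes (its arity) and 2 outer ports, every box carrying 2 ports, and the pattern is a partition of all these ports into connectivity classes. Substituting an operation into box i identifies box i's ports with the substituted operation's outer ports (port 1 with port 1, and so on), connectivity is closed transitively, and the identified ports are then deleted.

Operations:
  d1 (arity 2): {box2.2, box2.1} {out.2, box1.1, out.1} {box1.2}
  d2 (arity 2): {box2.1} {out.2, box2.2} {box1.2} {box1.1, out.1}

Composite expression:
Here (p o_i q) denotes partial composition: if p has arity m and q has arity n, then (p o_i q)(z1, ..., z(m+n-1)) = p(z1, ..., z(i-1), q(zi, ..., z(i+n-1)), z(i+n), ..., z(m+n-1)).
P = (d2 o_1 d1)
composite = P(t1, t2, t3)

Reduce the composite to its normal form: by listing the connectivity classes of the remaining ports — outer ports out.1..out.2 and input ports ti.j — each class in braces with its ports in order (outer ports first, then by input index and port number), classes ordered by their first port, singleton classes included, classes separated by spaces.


{out.1, t1.1} {out.2, t3.2} {t1.2} {t2.1, t2.2} {t3.1}

Two ports join when wires chain via d2-identified ports.
through d1, on inputs (t1, t2): {out.1, out.2, t1.1} {t1.2} {t2.1, t2.2} (out.j = stage outer ports)
through d2, on inputs (t1, t2, t3): {out.1, t1.1} {out.2, t3.2} {t1.2} {t2.1, t2.2} {t3.1} (out.j = stage outer ports)


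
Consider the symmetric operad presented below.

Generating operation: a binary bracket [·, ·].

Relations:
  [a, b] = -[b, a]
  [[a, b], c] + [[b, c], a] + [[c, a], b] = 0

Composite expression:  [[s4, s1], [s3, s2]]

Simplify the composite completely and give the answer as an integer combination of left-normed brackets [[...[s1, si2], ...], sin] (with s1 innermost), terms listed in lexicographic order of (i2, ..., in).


In the tensor algebra, words opening s1 carry the s1-anchored form.
Composite bracket: [[s4, s1], [s3, s2]]
Applying ab - ba throughout gives 8 signed words (2^3 = 8).
Collect the words opening with s1:
  from s1s4s2s3, sign +1: term +[[[s1, s4], s2], s3]
  from s1s4s3s2, sign -1: term -[[[s1, s4], s3], s2]

[[[s1, s4], s2], s3] - [[[s1, s4], s3], s2]


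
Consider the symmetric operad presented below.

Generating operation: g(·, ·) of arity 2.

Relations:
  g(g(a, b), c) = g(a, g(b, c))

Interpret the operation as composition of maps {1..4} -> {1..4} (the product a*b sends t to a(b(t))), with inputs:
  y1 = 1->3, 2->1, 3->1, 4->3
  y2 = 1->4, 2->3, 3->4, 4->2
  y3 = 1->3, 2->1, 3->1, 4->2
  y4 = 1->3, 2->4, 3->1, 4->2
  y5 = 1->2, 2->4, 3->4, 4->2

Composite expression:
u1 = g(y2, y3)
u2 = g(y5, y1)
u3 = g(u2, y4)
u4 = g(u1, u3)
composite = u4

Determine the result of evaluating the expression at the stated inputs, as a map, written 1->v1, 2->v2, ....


g(y2, y3) = 1->4, 2->4, 3->4, 4->3
g(y5, y1) = 1->4, 2->2, 3->2, 4->4
g(g(y5, y1), y4) = 1->2, 2->4, 3->4, 4->2
g(g(y2, y3), g(g(y5, y1), y4)) = 1->4, 2->3, 3->3, 4->4

1->4, 2->3, 3->3, 4->4


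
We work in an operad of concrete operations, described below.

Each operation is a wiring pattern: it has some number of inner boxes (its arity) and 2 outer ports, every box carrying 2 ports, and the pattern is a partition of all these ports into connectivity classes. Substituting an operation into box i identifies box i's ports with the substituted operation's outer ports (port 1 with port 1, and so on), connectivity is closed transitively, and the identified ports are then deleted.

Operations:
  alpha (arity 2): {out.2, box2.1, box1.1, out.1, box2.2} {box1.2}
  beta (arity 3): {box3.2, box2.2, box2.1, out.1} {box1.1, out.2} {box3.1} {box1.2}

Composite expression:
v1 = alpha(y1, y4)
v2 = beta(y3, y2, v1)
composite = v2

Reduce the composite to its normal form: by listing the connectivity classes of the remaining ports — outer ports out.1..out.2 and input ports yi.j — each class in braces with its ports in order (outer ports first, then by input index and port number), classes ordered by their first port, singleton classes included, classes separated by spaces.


{out.1, y1.1, y2.1, y2.2, y4.1, y4.2} {out.2, y3.1} {y1.2} {y3.2}

Treat the ports identified at beta as solder joints: merge, then drop.
alpha over (y1, y4) gives {out.1, out.2, y1.1, y4.1, y4.2} {y1.2}, out.j being that stage's outer ports
beta over (y3, y2, y1, y4) gives {out.1, y1.1, y2.1, y2.2, y4.1, y4.2} {out.2, y3.1} {y1.2} {y3.2}, out.j being that stage's outer ports


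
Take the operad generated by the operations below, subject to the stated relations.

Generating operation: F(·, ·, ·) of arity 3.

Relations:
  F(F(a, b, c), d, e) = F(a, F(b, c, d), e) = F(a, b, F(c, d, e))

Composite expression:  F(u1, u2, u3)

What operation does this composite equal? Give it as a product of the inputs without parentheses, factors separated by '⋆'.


u1 ⋆ u2 ⋆ u3

Under associativity of F, the answer is the u's in reading order.
F(u1, u2, u3) reduces to u1 ⋆ u2 ⋆ u3


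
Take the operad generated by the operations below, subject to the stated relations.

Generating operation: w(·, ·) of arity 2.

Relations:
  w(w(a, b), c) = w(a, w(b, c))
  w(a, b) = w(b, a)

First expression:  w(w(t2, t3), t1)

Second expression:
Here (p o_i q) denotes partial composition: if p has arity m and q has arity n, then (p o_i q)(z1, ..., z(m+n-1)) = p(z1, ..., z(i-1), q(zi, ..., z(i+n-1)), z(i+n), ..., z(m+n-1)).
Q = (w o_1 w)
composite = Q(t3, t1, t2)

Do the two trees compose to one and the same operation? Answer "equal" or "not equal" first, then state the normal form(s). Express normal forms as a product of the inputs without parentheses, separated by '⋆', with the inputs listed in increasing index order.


equal: each reduces to t1 ⋆ t2 ⋆ t3

The first composite normalizes to t1 ⋆ t2 ⋆ t3
The second composite normalizes to t1 ⋆ t2 ⋆ t3
Same normal form: equal.


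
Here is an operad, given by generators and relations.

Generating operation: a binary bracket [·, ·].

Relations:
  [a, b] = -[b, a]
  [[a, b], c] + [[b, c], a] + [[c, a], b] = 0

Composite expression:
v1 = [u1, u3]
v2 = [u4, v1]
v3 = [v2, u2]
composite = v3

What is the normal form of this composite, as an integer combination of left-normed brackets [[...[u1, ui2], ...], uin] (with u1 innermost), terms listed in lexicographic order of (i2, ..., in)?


Antisymmetry and Jacobi reduce to u1-anchored left-normed brackets.
Composite bracket: [[u4, [u1, u3]], u2]
Expanding via [a, b] = ab - ba: 8 signed words (2^3 = 8).
Keep just the words that open with u1:
  from u1u3u4u2, sign -1: term -[[[u1, u3], u4], u2]

-[[[u1, u3], u4], u2]


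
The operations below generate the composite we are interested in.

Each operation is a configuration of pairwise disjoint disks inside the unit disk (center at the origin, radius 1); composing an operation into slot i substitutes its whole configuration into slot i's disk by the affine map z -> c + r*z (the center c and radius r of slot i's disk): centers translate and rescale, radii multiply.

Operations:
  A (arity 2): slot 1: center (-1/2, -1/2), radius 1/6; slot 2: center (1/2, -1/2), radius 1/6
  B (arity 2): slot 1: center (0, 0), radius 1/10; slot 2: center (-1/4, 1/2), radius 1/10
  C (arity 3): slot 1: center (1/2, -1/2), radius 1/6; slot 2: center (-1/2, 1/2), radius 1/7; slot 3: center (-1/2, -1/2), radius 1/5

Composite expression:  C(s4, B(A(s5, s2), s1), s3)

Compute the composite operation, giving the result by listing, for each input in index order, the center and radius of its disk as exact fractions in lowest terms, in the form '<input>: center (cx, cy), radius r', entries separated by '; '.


Affine substitution under C: radii multiply and s-centers shift.
tracing s4 down its 1-map path: center (1/2, -1/2), radius 1/6
tracing s5 down its 3-map path: center (-71/140, 69/140), radius 1/420
tracing s2 down its 3-map path: center (-69/140, 69/140), radius 1/420
tracing s1 down its 2-map path: center (-15/28, 4/7), radius 1/70
tracing s3 down its 1-map path: center (-1/2, -1/2), radius 1/5

s1: center (-15/28, 4/7), radius 1/70; s2: center (-69/140, 69/140), radius 1/420; s3: center (-1/2, -1/2), radius 1/5; s4: center (1/2, -1/2), radius 1/6; s5: center (-71/140, 69/140), radius 1/420


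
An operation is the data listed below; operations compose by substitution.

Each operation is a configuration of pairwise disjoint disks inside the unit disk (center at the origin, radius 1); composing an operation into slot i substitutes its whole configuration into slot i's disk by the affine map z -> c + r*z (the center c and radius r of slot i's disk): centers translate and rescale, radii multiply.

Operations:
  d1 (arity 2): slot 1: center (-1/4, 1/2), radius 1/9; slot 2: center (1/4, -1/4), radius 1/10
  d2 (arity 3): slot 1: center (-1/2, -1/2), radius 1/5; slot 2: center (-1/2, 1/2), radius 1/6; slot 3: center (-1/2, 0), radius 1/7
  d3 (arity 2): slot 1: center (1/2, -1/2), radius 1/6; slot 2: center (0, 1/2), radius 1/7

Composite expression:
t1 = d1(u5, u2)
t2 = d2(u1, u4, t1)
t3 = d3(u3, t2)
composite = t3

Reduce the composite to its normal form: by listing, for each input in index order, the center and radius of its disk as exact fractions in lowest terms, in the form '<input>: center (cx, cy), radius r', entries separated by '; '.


u1: center (-1/14, 3/7), radius 1/35; u2: center (-13/196, 97/196), radius 1/490; u3: center (1/2, -1/2), radius 1/6; u4: center (-1/14, 4/7), radius 1/42; u5: center (-15/196, 25/49), radius 1/441

Only the slot chain above each u matters under d3; compose those maps.
input u3: composing its 1 substitution step yields center (1/2, -1/2), radius 1/6
input u1: composing its 2 substitution steps yields center (-1/14, 3/7), radius 1/35
input u4: composing its 2 substitution steps yields center (-1/14, 4/7), radius 1/42
input u5: composing its 3 substitution steps yields center (-15/196, 25/49), radius 1/441
input u2: composing its 3 substitution steps yields center (-13/196, 97/196), radius 1/490
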